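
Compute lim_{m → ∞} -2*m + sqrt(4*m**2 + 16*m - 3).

4

This has the form ∞ − ∞. Multiply and divide by the conjugate √(4*m^2 + 16*m - 3) + 2m.
That gives (16m - 3) / (√(4*m^2 + 16*m - 3) + 2m).
Divide numerator and denominator by m: the limit is 16/(2·2) = 4.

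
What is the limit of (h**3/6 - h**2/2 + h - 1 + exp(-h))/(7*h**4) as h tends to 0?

Direct substitution gives 0/0.
Apply L'Hôpital: lim (h^2/2 - h + 1 - e^(-h))/(28*h^3), still 0/0.
Apply L'Hôpital: lim (h - 1 + e^(-h))/(84*h^2), still 0/0.
Apply L'Hôpital: lim (1 - e^(-h))/(168*h), still 0/0.
After 4 applications of L'Hôpital's rule the quotient is (e^(-h))/(168); substituting h = 0 gives 1/168.

1/168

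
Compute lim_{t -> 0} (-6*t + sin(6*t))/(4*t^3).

-9

Direct substitution gives 0/0.
Apply L'Hôpital: lim (6*cos(6*t) - 6)/(12*t^2), still 0/0.
Apply L'Hôpital: lim (-36*sin(6*t))/(24*t), still 0/0.
After 3 applications of L'Hôpital's rule the quotient is (-216*cos(6*t))/(24); substituting t = 0 gives -9.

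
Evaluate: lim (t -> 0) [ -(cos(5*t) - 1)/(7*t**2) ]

Direct substitution gives 0/0.
Apply L'Hôpital: lim (-5*sin(5*t))/(-14*t), still 0/0.
After 2 applications of L'Hôpital's rule the quotient is (-25*cos(5*t))/(-14); substituting t = 0 gives 25/14.

25/14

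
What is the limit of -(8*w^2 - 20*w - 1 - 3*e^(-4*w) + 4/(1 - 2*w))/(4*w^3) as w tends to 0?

-16

Substitution gives 0/0 (the numerator vanishes to order 3).
Expand each term to order w^3: the coefficient of w^3 in 4·1/(1 - 2w) is 32 and in -3·e^(-4w) is 32.
Lower-order terms cancel with the polynomial part, so the numerator is (64)·w^3 + o(w^3), and the limit is (64)/(-4) = -16.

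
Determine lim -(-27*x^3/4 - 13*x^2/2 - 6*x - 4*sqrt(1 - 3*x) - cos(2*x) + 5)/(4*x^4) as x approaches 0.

-1151/384

Substitution gives 0/0 (the numerator vanishes to order 4).
Expand each term to order x^4: the coefficient of x^4 in -4·√(1 - 3x) is 405/32 and in −cos(2x) is -2/3.
Lower-order terms cancel with the polynomial part, so the numerator is (1151/96)·x^4 + o(x^4), and the limit is (1151/96)/(-4) = -1151/384.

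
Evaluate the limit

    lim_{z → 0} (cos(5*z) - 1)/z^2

Direct substitution gives 0/0.
Apply L'Hôpital: lim (-5*sin(5*z))/(2*z), still 0/0.
After 2 applications of L'Hôpital's rule the quotient is (-25*cos(5*z))/(2); substituting z = 0 gives -25/2.

-25/2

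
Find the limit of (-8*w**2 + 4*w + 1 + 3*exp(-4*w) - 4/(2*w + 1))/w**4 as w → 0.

-32

Substitution gives 0/0; apply L'Hôpital's rule 4 times.
After differentiating numerator and denominator 4 times the quotient is (768*e^(-4*w) - 1536/(2*w + 1)^5)/(24); at w = 0 this is -32.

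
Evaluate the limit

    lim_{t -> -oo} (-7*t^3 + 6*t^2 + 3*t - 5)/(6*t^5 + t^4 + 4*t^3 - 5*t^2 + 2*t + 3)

The denominator has degree 5 and the numerator degree 3. Dividing numerator and denominator by t^5 sends every term to 0 except the leading denominator term, so the limit is 0.

0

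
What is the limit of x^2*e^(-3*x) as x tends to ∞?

Write as x^2/e^{3x}, an ∞/∞ form.
Exponential growth dominates any polynomial, so repeated L'Hôpital (or the standard result) gives 0.

0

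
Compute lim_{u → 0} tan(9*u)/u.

Substitution gives 0/0.
Since tan(θ)/θ → 1 as θ → 0, tan(9u)/(9u) → 1 and the limit is 9.

9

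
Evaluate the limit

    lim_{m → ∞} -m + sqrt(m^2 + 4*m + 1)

This has the form ∞ − ∞. Multiply and divide by the conjugate √(m^2 + 4*m + 1) + m.
That gives (4m + 1) / (√(m^2 + 4*m + 1) + m).
Divide numerator and denominator by m: the limit is 4/(2·1) = 2.

2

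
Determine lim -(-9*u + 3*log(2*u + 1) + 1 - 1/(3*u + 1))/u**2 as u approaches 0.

15

Substitution gives 0/0 (the numerator vanishes to order 2).
Expand each term to order u^2: the coefficient of u^2 in 3·ln(1 + 2u) is -6 and in −1/(1 + 3u) is -9.
Lower-order terms cancel with the polynomial part, so the numerator is (-15)·u^2 + o(u^2), and the limit is (-15)/(-1) = 15.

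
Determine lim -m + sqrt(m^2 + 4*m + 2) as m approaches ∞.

2

An ∞ − ∞ form. Rationalising with the conjugate, the difference becomes (4m + 2) / (√(m^2 + 4*m + 2) + m).
For large m the denominator behaves like 2·m, so the quotient tends to 4/2 = 2.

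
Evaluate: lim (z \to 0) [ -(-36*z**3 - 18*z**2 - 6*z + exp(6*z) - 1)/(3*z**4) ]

-18

Direct substitution gives 0/0.
Apply L'Hôpital: lim (-108*z^2 - 36*z + 6*e^(6*z) - 6)/(-12*z^3), still 0/0.
Apply L'Hôpital: lim (-216*z + 36*e^(6*z) - 36)/(-36*z^2), still 0/0.
Apply L'Hôpital: lim (216*e^(6*z) - 216)/(-72*z), still 0/0.
After 4 applications of L'Hôpital's rule the quotient is (1296*e^(6*z))/(-72); substituting z = 0 gives -18.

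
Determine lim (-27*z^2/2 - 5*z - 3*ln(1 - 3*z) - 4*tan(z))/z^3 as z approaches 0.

77/3

Substitution gives 0/0 (the numerator vanishes to order 3).
Expand each term to order z^3: the coefficient of z^3 in -3·ln(1 - 3z) is 27 and in -4·tan(z) is -4/3.
Lower-order terms cancel with the polynomial part, so the numerator is (77/3)·z^3 + o(z^3), and the limit is (77/3)/(1) = 77/3.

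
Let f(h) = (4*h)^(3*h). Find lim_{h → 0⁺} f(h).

1

Base → 0⁺ and exponent → 0⁺: a 0^0 form.
Take logs: 3h·ln(4h). This is 0·(−∞); rewriting as ln(4h)/(1/(3h)) and applying L'Hôpital gives 0.
Hence the limit is e^0 = 1.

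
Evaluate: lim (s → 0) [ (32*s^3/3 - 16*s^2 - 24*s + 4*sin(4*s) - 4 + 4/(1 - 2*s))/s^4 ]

Substitution gives 0/0 (the numerator vanishes to order 4).
Expand each term to order s^4: the coefficient of s^4 in 4·sin(4s) is 0 and in 4·1/(1 - 2s) is 64.
Lower-order terms cancel with the polynomial part, so the numerator is (64)·s^4 + o(s^4), and the limit is (64)/(1) = 64.

64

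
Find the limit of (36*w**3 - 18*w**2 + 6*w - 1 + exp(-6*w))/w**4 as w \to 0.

Direct substitution gives 0/0.
Apply L'Hôpital: lim (108*w^2 - 36*w + 6 - 6*e^(-6*w))/(4*w^3), still 0/0.
Apply L'Hôpital: lim (216*w - 36 + 36*e^(-6*w))/(12*w^2), still 0/0.
Apply L'Hôpital: lim (216 - 216*e^(-6*w))/(24*w), still 0/0.
After 4 applications of L'Hôpital's rule the quotient is (1296*e^(-6*w))/(24); substituting w = 0 gives 54.

54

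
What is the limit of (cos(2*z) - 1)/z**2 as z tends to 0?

-2

Direct substitution gives 0/0.
Apply L'Hôpital: lim (-2*sin(2*z))/(2*z), still 0/0.
After 2 applications of L'Hôpital's rule the quotient is (-4*cos(2*z))/(2); substituting z = 0 gives -2.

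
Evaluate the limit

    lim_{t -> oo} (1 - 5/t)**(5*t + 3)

The base → 1 and the exponent → ∞: a 1^∞ form.
Take logarithms: (5t + 3)·ln(1 - 5/t). Since ln(1+u) ~ u for small u, this behaves like (5t)·(-5/t) → -25.
So the limit is e^(-25).

e^(-25)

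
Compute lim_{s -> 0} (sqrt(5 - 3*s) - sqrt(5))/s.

Substitution gives 0/0. Multiply numerator and denominator by the conjugate √(5 - 3s) + √5.
The numerator becomes (5 - 3s) − 5 = -3s, so the expression simplifies to -3/(√(5 - 3s) + √5).
Letting s → 0 gives -3/(2√5) = -3*√(5)/10.

-3*√(5)/10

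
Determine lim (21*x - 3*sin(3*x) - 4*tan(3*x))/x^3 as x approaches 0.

-45/2

Substitution gives 0/0 (the numerator vanishes to order 3).
Expand each term to order x^3: the coefficient of x^3 in -4·tan(3x) is -36 and in -3·sin(3x) is 27/2.
Lower-order terms cancel with the polynomial part, so the numerator is (-45/2)·x^3 + o(x^3), and the limit is (-45/2)/(1) = -45/2.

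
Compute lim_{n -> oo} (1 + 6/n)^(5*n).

e^(30)

Let L be the limit and take ln: ln L = lim (5n)·ln(1 + 6/n) = lim (5n)·(6/n + O(1/n²)) = 30.
Hence L = e^(30).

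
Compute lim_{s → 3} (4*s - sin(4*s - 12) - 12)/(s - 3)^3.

32/3

Direct substitution gives 0/0.
Apply L'Hôpital: lim (4 - 4*cos(4*s - 12))/(3*(s - 3)^2), still 0/0.
Apply L'Hôpital: lim (16*sin(4*s - 12))/(6*s - 18), still 0/0.
After 3 applications of L'Hôpital's rule the quotient is (64*cos(4*s - 12))/(6); substituting s = 3 gives 32/3.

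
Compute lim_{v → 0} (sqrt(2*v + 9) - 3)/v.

Substitution gives 0/0. Multiply numerator and denominator by the conjugate √(9 + 2v) + √9.
The numerator becomes (9 + 2v) − 9 = 2v, so the expression simplifies to 2/(√(9 + 2v) + √9).
Letting v → 0 gives 2/(2√9) = 1/3.

1/3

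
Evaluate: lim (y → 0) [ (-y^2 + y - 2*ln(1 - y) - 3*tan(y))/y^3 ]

-1/3

Substitution gives 0/0 (the numerator vanishes to order 3).
Expand each term to order y^3: the coefficient of y^3 in -3·tan(y) is -1 and in -2·ln(1 - y) is 2/3.
Lower-order terms cancel with the polynomial part, so the numerator is (-1/3)·y^3 + o(y^3), and the limit is (-1/3)/(1) = -1/3.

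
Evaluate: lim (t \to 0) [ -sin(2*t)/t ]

-2

Substitution gives 0/0.
Write it as (2/(-1))·sin(2t)/(2t); since sin(u)/u → 1, the limit is -2.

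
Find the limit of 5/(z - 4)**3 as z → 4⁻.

-∞

As z → 4⁻, (z - 4) → 0⁻, so (z - 4)^3 → 0⁻ and 5/(z - 4)^3 → -∞.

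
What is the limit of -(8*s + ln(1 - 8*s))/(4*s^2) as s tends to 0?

8

Direct substitution gives 0/0.
Apply L'Hôpital: lim (8 - 8/(1 - 8*s))/(-8*s), still 0/0.
After 2 applications of L'Hôpital's rule the quotient is (-64/(1 - 8*s)^2)/(-8); substituting s = 0 gives 8.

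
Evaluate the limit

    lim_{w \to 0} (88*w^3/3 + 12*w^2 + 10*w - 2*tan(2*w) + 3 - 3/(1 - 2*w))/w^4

Substitution gives 0/0 (the numerator vanishes to order 4).
Expand each term to order w^4: the coefficient of w^4 in -2·tan(2w) is 0 and in -3·1/(1 - 2w) is -48.
Lower-order terms cancel with the polynomial part, so the numerator is (-48)·w^4 + o(w^4), and the limit is (-48)/(1) = -48.

-48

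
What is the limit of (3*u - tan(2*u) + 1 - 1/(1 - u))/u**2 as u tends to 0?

Substitution gives 0/0 (the numerator vanishes to order 2).
Expand each term to order u^2: the coefficient of u^2 in −tan(2u) is 0 and in −1/(1 - u) is -1.
Lower-order terms cancel with the polynomial part, so the numerator is (-1)·u^2 + o(u^2), and the limit is (-1)/(1) = -1.

-1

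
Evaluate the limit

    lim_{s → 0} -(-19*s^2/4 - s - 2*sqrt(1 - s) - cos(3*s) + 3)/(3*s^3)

-1/24

Substitution gives 0/0; apply L'Hôpital's rule 3 times.
After differentiating numerator and denominator 3 times the quotient is (-27*sin(3*s) + 3/(4*(1 - s)^(5/2)))/(-18); at s = 0 this is -1/24.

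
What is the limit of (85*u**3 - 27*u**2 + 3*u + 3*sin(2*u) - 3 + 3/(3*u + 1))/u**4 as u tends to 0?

243

Substitution gives 0/0; apply L'Hôpital's rule 4 times.
After differentiating numerator and denominator 4 times the quotient is (48*sin(2*u) + 5832/(3*u + 1)^5)/(24); at u = 0 this is 243.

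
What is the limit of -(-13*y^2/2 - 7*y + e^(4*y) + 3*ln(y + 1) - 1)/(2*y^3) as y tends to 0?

Substitution gives 0/0; apply L'Hôpital's rule 3 times.
After differentiating numerator and denominator 3 times the quotient is (64*e^(4*y) + 6/(y + 1)^3)/(-12); at y = 0 this is -35/6.

-35/6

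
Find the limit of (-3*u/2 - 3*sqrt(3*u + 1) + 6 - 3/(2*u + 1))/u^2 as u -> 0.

-69/8

Substitution gives 0/0 (the numerator vanishes to order 2).
Expand each term to order u^2: the coefficient of u^2 in -3·1/(1 + 2u) is -12 and in -3·√(1 + 3u) is 27/8.
Lower-order terms cancel with the polynomial part, so the numerator is (-69/8)·u^2 + o(u^2), and the limit is (-69/8)/(1) = -69/8.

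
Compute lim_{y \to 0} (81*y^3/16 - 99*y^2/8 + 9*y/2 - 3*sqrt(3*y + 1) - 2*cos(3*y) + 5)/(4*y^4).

Substitution gives 0/0; apply L'Hôpital's rule 4 times.
After differentiating numerator and denominator 4 times the quotient is (-162*cos(3*y) + 3645/(16*(3*y + 1)^(7/2)))/(96); at y = 0 this is 351/512.

351/512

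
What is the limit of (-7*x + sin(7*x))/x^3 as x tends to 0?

-343/6

Direct substitution gives 0/0.
Apply L'Hôpital: lim (7*cos(7*x) - 7)/(3*x^2), still 0/0.
Apply L'Hôpital: lim (-49*sin(7*x))/(6*x), still 0/0.
After 3 applications of L'Hôpital's rule the quotient is (-343*cos(7*x))/(6); substituting x = 0 gives -343/6.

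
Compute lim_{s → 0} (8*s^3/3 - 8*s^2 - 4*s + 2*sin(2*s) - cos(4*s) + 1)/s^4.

-32/3

Substitution gives 0/0 (the numerator vanishes to order 4).
Expand each term to order s^4: the coefficient of s^4 in −cos(4s) is -32/3 and in 2·sin(2s) is 0.
Lower-order terms cancel with the polynomial part, so the numerator is (-32/3)·s^4 + o(s^4), and the limit is (-32/3)/(1) = -32/3.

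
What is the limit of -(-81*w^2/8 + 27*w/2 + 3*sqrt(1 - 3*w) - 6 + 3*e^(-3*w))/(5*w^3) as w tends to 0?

Substitution gives 0/0; apply L'Hôpital's rule 3 times.
After differentiating numerator and denominator 3 times the quotient is (-81*e^(-3*w) - 243/(8*(1 - 3*w)^(5/2)))/(-30); at w = 0 this is 297/80.

297/80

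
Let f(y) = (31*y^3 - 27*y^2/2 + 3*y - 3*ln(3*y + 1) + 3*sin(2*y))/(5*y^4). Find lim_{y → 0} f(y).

Substitution gives 0/0 (the numerator vanishes to order 4).
Expand each term to order y^4: the coefficient of y^4 in -3·ln(1 + 3y) is 243/4 and in 3·sin(2y) is 0.
Lower-order terms cancel with the polynomial part, so the numerator is (243/4)·y^4 + o(y^4), and the limit is (243/4)/(5) = 243/20.

243/20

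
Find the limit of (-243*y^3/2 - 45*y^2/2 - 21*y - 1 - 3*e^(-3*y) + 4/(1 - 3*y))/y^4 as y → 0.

Substitution gives 0/0 (the numerator vanishes to order 4).
Expand each term to order y^4: the coefficient of y^4 in 4·1/(1 - 3y) is 324 and in -3·e^(-3y) is -81/8.
Lower-order terms cancel with the polynomial part, so the numerator is (2511/8)·y^4 + o(y^4), and the limit is (2511/8)/(1) = 2511/8.

2511/8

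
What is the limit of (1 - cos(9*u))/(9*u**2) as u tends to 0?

Substitution gives 0/0.
Use (1 − cos θ)/θ² → 1/2 with θ = 9u: the limit is 9²/(2·9) = 9/2.

9/2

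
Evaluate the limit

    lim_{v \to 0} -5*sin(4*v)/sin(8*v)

Substitution gives 0/0.
Divide numerator and denominator by v: sin(4v)/v → 4 and sin(8v)/v → 8, so the limit is -5·4/8 = -5/2.

-5/2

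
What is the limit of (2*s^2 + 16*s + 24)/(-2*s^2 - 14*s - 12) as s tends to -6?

Since s = -6 makes numerator and denominator zero, (s + 6) divides both.
Cancelling it gives (2*s + 4)/(-2*s - 2); now plug in s = -6 to get -4/5.

-4/5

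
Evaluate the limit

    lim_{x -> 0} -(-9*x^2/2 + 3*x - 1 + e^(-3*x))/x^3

Direct substitution gives 0/0.
Apply L'Hôpital: lim (-9*x + 3 - 3*e^(-3*x))/(-3*x^2), still 0/0.
Apply L'Hôpital: lim (-9 + 9*e^(-3*x))/(-6*x), still 0/0.
After 3 applications of L'Hôpital's rule the quotient is (-27*e^(-3*x))/(-6); substituting x = 0 gives 9/2.

9/2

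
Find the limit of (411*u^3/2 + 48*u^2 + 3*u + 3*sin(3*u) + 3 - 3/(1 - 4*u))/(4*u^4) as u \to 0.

Substitution gives 0/0 (the numerator vanishes to order 4).
Expand each term to order u^4: the coefficient of u^4 in -3·1/(1 - 4u) is -768 and in 3·sin(3u) is 0.
Lower-order terms cancel with the polynomial part, so the numerator is (-768)·u^4 + o(u^4), and the limit is (-768)/(4) = -192.

-192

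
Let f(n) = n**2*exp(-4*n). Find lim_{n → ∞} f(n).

0

Write as n^2/e^{4n}, an ∞/∞ form.
Exponential growth dominates any polynomial, so repeated L'Hôpital (or the standard result) gives 0.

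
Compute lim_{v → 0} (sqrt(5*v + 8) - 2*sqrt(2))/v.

Substitution gives 0/0. Multiply numerator and denominator by the conjugate √(8 + 5v) + √8.
The numerator becomes (8 + 5v) − 8 = 5v, so the expression simplifies to 5/(√(8 + 5v) + √8).
Letting v → 0 gives 5/(2√8) = 5*√(2)/8.

5*√(2)/8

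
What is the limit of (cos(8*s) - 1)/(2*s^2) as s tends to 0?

-16

Direct substitution gives 0/0.
Apply L'Hôpital: lim (-8*sin(8*s))/(4*s), still 0/0.
After 2 applications of L'Hôpital's rule the quotient is (-64*cos(8*s))/(4); substituting s = 0 gives -16.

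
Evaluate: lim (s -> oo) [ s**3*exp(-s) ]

Write as s^3/e^{1s}, an ∞/∞ form.
Exponential growth dominates any polynomial, so repeated L'Hôpital (or the standard result) gives 0.

0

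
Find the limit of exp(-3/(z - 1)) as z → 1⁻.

As z → 1⁻, -3/(z - 1) → +∞, so e^(-3/(z - 1)) → ∞.

∞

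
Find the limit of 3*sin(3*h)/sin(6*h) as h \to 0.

3/2

Substitution gives 0/0.
Divide numerator and denominator by h: sin(3h)/h → 3 and sin(6h)/h → 6, so the limit is 3·3/6 = 3/2.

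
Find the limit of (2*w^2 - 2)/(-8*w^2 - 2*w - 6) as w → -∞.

Numerator and denominator both have degree 2.
Dividing every term by w^2, all lower-order terms vanish and the limit is the ratio of leading coefficients, 2/(-8) = -1/4.

-1/4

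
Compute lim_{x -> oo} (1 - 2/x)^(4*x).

e^(-8)

Let L be the limit and take ln: ln L = lim (4x)·ln(1 - 2/x) = lim (4x)·(-2/x + O(1/x²)) = -8.
Hence L = e^(-8).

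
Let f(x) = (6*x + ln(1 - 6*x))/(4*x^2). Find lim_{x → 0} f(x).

-9/2

Direct substitution gives 0/0.
Apply L'Hôpital: lim (6 - 6/(1 - 6*x))/(8*x), still 0/0.
After 2 applications of L'Hôpital's rule the quotient is (-36/(1 - 6*x)^2)/(8); substituting x = 0 gives -9/2.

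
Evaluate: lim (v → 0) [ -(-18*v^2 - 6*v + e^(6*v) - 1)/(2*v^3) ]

-18

Direct substitution gives 0/0.
Apply L'Hôpital: lim (-36*v + 6*e^(6*v) - 6)/(-6*v^2), still 0/0.
Apply L'Hôpital: lim (36*e^(6*v) - 36)/(-12*v), still 0/0.
After 3 applications of L'Hôpital's rule the quotient is (216*e^(6*v))/(-12); substituting v = 0 gives -18.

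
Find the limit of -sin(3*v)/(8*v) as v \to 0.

-3/8

Substitution gives 0/0.
Write it as (3/(-8))·sin(3v)/(3v); since sin(u)/u → 1, the limit is -3/8.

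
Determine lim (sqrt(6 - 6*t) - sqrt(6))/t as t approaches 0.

Substitution gives 0/0. Multiply numerator and denominator by the conjugate √(6 - 6t) + √6.
The numerator becomes (6 - 6t) − 6 = -6t, so the expression simplifies to -6/(√(6 - 6t) + √6).
Letting t → 0 gives -6/(2√6) = -√(6)/2.

-√(6)/2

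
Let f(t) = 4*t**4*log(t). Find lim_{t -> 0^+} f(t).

0

This is a 0·(−∞) form. Rewrite as 4·ln(t) / t^(−4) and apply L'Hôpital:
the derivative quotient is 4·(1/t) / (−4·t^(−5)) = (-4/4)·t^4 → 0.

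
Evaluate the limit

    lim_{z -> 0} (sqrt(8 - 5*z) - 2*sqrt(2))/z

Substitution gives 0/0. Multiply numerator and denominator by the conjugate √(8 - 5z) + √8.
The numerator becomes (8 - 5z) − 8 = -5z, so the expression simplifies to -5/(√(8 - 5z) + √8).
Letting z → 0 gives -5/(2√8) = -5*√(2)/8.

-5*√(2)/8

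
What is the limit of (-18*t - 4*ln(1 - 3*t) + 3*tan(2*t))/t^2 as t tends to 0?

Substitution gives 0/0 (the numerator vanishes to order 2).
Expand each term to order t^2: the coefficient of t^2 in -4·ln(1 - 3t) is 18 and in 3·tan(2t) is 0.
Lower-order terms cancel with the polynomial part, so the numerator is (18)·t^2 + o(t^2), and the limit is (18)/(1) = 18.

18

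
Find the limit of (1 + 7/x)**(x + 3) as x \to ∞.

e^(7)

Let L be the limit and take ln: ln L = lim (x + 3)·ln(1 + 7/x) = lim (x + 3)·(7/x + O(1/x²)) = 7.
Hence L = e^(7).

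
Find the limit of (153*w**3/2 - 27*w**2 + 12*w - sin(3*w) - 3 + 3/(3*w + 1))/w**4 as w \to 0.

243

Substitution gives 0/0 (the numerator vanishes to order 4).
Expand each term to order w^4: the coefficient of w^4 in −sin(3w) is 0 and in 3·1/(1 + 3w) is 243.
Lower-order terms cancel with the polynomial part, so the numerator is (243)·w^4 + o(w^4), and the limit is (243)/(1) = 243.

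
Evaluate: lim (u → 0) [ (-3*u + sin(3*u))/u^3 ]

-9/2

Direct substitution gives 0/0.
Apply L'Hôpital: lim (3*cos(3*u) - 3)/(3*u^2), still 0/0.
Apply L'Hôpital: lim (-9*sin(3*u))/(6*u), still 0/0.
After 3 applications of L'Hôpital's rule the quotient is (-27*cos(3*u))/(6); substituting u = 0 gives -9/2.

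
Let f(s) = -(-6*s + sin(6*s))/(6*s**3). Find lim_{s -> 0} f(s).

6

Direct substitution gives 0/0.
Apply L'Hôpital: lim (6*cos(6*s) - 6)/(-18*s^2), still 0/0.
Apply L'Hôpital: lim (-36*sin(6*s))/(-36*s), still 0/0.
After 3 applications of L'Hôpital's rule the quotient is (-216*cos(6*s))/(-36); substituting s = 0 gives 6.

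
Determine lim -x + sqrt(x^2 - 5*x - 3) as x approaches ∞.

This has the form ∞ − ∞. Multiply and divide by the conjugate √(x^2 - 5*x - 3) + x.
That gives (-5x - 3) / (√(x^2 - 5*x - 3) + x).
Divide numerator and denominator by x: the limit is -5/(2·1) = -5/2.

-5/2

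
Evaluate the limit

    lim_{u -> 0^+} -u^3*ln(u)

0

This is a 0·(−∞) form. Rewrite as -1·ln(u) / u^(−3) and apply L'Hôpital:
the derivative quotient is -1·(1/u) / (−3·u^(−4)) = (1/3)·u^3 → 0.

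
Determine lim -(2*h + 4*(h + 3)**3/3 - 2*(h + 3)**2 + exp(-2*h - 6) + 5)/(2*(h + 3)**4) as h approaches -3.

Direct substitution gives 0/0.
Apply L'Hôpital: lim (-4*h + 4*(h + 3)^2 - 2*e^(-2*h - 6) - 10)/(-8*(h + 3)^3), still 0/0.
Apply L'Hôpital: lim (8*h + 4*e^(-2*h - 6) + 20)/(-24*(h + 3)^2), still 0/0.
Apply L'Hôpital: lim (8 - 8*e^(-2*h - 6))/(-48*h - 144), still 0/0.
After 4 applications of L'Hôpital's rule the quotient is (16*e^(-2*h - 6))/(-48); substituting h = -3 gives -1/3.

-1/3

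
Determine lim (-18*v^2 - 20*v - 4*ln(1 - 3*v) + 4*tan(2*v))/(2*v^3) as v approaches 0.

70/3

Substitution gives 0/0; apply L'Hôpital's rule 3 times.
After differentiating numerator and denominator 3 times the quotient is (192*tan(2*v)^2/cos(2*v)^2 + 64/cos(2*v)^2 - 216/(3*v - 1)^3)/(12); at v = 0 this is 70/3.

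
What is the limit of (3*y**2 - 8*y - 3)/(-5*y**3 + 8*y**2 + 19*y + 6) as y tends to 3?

Direct substitution gives 0/0, so factor. Both numerator and denominator have (y - 3) as a factor.
After cancelling, the expression reduces to (3*y + 1)/(-5*y^2 - 7*y - 2).
Substituting y = 3 gives -5/34.

-5/34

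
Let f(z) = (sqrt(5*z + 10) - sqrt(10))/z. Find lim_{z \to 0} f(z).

√(10)/4

Substitution gives 0/0. Multiply numerator and denominator by the conjugate √(10 + 5z) + √10.
The numerator becomes (10 + 5z) − 10 = 5z, so the expression simplifies to 5/(√(10 + 5z) + √10).
Letting z → 0 gives 5/(2√10) = √(10)/4.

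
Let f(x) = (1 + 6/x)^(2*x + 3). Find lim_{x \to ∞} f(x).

Write it as [(1 + 6/x)^x]^(2) · (1 + 6/x)^(3). The bracketed term tends to e^(6) and the second factor to 1, so the limit is e^(12).

e^(12)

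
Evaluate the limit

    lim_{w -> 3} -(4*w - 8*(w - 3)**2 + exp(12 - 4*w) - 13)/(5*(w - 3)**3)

32/15

Direct substitution gives 0/0.
Apply L'Hôpital: lim (-16*w - 4*e^(12 - 4*w) + 52)/(-15*(w - 3)^2), still 0/0.
Apply L'Hôpital: lim (16*e^(12 - 4*w) - 16)/(90 - 30*w), still 0/0.
After 3 applications of L'Hôpital's rule the quotient is (-64*e^(12 - 4*w))/(-30); substituting w = 3 gives 32/15.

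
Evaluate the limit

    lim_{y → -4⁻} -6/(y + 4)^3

∞

As y → -4⁻, (y + 4) → 0⁻, so (y + 4)^3 → 0⁻ and -6/(y + 4)^3 → ∞.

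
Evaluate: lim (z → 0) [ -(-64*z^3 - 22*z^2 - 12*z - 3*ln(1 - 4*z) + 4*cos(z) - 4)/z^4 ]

Substitution gives 0/0; apply L'Hôpital's rule 4 times.
After differentiating numerator and denominator 4 times the quotient is (4*cos(z) + 4608/(4*z - 1)^4)/(-24); at z = 0 this is -1153/6.

-1153/6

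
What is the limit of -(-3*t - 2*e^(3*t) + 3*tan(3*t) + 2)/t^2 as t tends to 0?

Substitution gives 0/0; apply L'Hôpital's rule 2 times.
After differentiating numerator and denominator 2 times the quotient is (-18*e^(3*t) + 54*tan(3*t)/cos(3*t)^2)/(-2); at t = 0 this is 9.

9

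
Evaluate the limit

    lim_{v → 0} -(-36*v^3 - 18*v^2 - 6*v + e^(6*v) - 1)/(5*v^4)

Direct substitution gives 0/0.
Apply L'Hôpital: lim (-108*v^2 - 36*v + 6*e^(6*v) - 6)/(-20*v^3), still 0/0.
Apply L'Hôpital: lim (-216*v + 36*e^(6*v) - 36)/(-60*v^2), still 0/0.
Apply L'Hôpital: lim (216*e^(6*v) - 216)/(-120*v), still 0/0.
After 4 applications of L'Hôpital's rule the quotient is (1296*e^(6*v))/(-120); substituting v = 0 gives -54/5.

-54/5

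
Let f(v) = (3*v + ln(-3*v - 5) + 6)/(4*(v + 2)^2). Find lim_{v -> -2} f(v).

-9/8

Direct substitution gives 0/0.
Apply L'Hôpital: lim (3 - 3/(-3*v - 5))/(8*v + 16), still 0/0.
After 2 applications of L'Hôpital's rule the quotient is (-9/(-3*v - 5)^2)/(8); substituting v = -2 gives -9/8.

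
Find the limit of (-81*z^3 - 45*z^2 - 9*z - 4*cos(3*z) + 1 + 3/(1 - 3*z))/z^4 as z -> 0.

Substitution gives 0/0 (the numerator vanishes to order 4).
Expand each term to order z^4: the coefficient of z^4 in -4·cos(3z) is -27/2 and in 3·1/(1 - 3z) is 243.
Lower-order terms cancel with the polynomial part, so the numerator is (459/2)·z^4 + o(z^4), and the limit is (459/2)/(1) = 459/2.

459/2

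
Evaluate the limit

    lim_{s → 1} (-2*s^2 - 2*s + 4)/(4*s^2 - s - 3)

-6/7

Direct substitution gives 0/0, so factor. Both numerator and denominator have (s - 1) as a factor.
After cancelling, the expression reduces to (-2*s - 4)/(4*s + 3).
Substituting s = 1 gives -6/7.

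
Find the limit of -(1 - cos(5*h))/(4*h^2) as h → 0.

-25/8

Substitution gives 0/0.
Use (1 − cos u)/u² → 1/2 with u = 5h: the limit is 5²/(2·(-4)) = -25/8.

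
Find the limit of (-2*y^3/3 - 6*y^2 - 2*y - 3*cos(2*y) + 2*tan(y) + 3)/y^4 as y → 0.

-2

Substitution gives 0/0; apply L'Hôpital's rule 4 times.
After differentiating numerator and denominator 4 times the quotient is (-48*cos(2*y) + 48*tan(y)^5 + 80*tan(y)^3 + 32*tan(y))/(24); at y = 0 this is -2.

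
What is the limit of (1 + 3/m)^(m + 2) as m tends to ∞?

e^(3)

The base → 1 and the exponent → ∞: a 1^∞ form.
Take logarithms: (m + 2)·ln(1 + 3/m). Since ln(1+u) ~ u for small u, this behaves like (m)·(3/m) → 3.
So the limit is e^(3).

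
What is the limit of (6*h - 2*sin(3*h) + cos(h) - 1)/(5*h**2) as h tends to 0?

-1/10

Substitution gives 0/0; apply L'Hôpital's rule 2 times.
After differentiating numerator and denominator 2 times the quotient is (18*sin(3*h) - cos(h))/(10); at h = 0 this is -1/10.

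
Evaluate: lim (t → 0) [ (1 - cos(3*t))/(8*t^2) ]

9/16

Substitution gives 0/0.
Use (1 − cos u)/u² → 1/2 with u = 3t: the limit is 3²/(2·8) = 9/16.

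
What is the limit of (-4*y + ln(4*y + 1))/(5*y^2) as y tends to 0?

-8/5

Direct substitution gives 0/0.
Apply L'Hôpital: lim (-4 + 4/(4*y + 1))/(10*y), still 0/0.
After 2 applications of L'Hôpital's rule the quotient is (-16/(4*y + 1)^2)/(10); substituting y = 0 gives -8/5.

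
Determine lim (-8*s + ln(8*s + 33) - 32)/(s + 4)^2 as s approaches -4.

-32

Direct substitution gives 0/0.
Apply L'Hôpital: lim (-8 + 8/(8*s + 33))/(2*s + 8), still 0/0.
After 2 applications of L'Hôpital's rule the quotient is (-64/(8*s + 33)^2)/(2); substituting s = -4 gives -32.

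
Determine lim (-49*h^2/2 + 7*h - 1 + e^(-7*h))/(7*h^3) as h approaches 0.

-49/6

Direct substitution gives 0/0.
Apply L'Hôpital: lim (-49*h + 7 - 7*e^(-7*h))/(21*h^2), still 0/0.
Apply L'Hôpital: lim (-49 + 49*e^(-7*h))/(42*h), still 0/0.
After 3 applications of L'Hôpital's rule the quotient is (-343*e^(-7*h))/(42); substituting h = 0 gives -49/6.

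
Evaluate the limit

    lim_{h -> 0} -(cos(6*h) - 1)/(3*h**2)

6

Direct substitution gives 0/0.
Apply L'Hôpital: lim (-6*sin(6*h))/(-6*h), still 0/0.
After 2 applications of L'Hôpital's rule the quotient is (-36*cos(6*h))/(-6); substituting h = 0 gives 6.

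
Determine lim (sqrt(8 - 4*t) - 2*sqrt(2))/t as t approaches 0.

-√(2)/2

A 0/0 form; rationalise with √(8 - 4t) + √8. This collapses the numerator to -4t, leaving -4/(√(8 - 4t) + √8) → -4/(2√8) = -√(2)/2.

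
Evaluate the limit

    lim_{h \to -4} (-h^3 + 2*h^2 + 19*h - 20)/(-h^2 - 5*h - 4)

Direct substitution gives 0/0, so factor. Both numerator and denominator have (h + 4) as a factor.
After cancelling, the expression reduces to (-h^2 + 6*h - 5)/(-h - 1).
Substituting h = -4 gives -15.

-15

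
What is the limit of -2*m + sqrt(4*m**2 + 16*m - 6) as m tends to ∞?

4

An ∞ − ∞ form. Rationalising with the conjugate, the difference becomes (16m - 6) / (√(4*m^2 + 16*m - 6) + 2m).
For large m the denominator behaves like 2·2m, so the quotient tends to 16/4 = 4.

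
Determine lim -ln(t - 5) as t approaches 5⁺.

∞

As t → 5⁺, t - 5 → 0⁺ and ln(t - 5) → −∞.
Multiplying by -1 gives ∞.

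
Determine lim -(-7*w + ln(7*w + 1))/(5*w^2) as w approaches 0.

49/10

Direct substitution gives 0/0.
Apply L'Hôpital: lim (-7 + 7/(7*w + 1))/(-10*w), still 0/0.
After 2 applications of L'Hôpital's rule the quotient is (-49/(7*w + 1)^2)/(-10); substituting w = 0 gives 49/10.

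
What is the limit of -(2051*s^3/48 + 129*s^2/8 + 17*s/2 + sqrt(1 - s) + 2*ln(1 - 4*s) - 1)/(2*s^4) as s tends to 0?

16389/256

Substitution gives 0/0 (the numerator vanishes to order 4).
Expand each term to order s^4: the coefficient of s^4 in √(1 - s) is -5/128 and in 2·ln(1 - 4s) is -128.
Lower-order terms cancel with the polynomial part, so the numerator is (-16389/128)·s^4 + o(s^4), and the limit is (-16389/128)/(-2) = 16389/256.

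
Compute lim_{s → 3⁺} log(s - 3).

-∞

As s → 3⁺, s - 3 → 0⁺ and ln(s - 3) → −∞.
Multiplying by 1 gives -∞.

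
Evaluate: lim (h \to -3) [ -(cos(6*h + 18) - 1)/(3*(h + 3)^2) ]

Direct substitution gives 0/0.
Apply L'Hôpital: lim (-6*sin(6*h + 18))/(-6*h - 18), still 0/0.
After 2 applications of L'Hôpital's rule the quotient is (-36*cos(6*h + 18))/(-6); substituting h = -3 gives 6.

6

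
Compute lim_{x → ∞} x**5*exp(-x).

0

Write as x^5/e^{1x}, an ∞/∞ form.
Exponential growth dominates any polynomial, so repeated L'Hôpital (or the standard result) gives 0.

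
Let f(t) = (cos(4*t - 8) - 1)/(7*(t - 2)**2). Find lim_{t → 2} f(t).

-8/7

Direct substitution gives 0/0.
Apply L'Hôpital: lim (-4*sin(4*t - 8))/(14*t - 28), still 0/0.
After 2 applications of L'Hôpital's rule the quotient is (-16*cos(4*t - 8))/(14); substituting t = 2 gives -8/7.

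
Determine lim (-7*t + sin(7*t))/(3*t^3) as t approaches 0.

-343/18

Direct substitution gives 0/0.
Apply L'Hôpital: lim (7*cos(7*t) - 7)/(9*t^2), still 0/0.
Apply L'Hôpital: lim (-49*sin(7*t))/(18*t), still 0/0.
After 3 applications of L'Hôpital's rule the quotient is (-343*cos(7*t))/(18); substituting t = 0 gives -343/18.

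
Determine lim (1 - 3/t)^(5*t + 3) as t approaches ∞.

e^(-15)

Write it as [(1 - 3/t)^t]^(5) · (1 - 3/t)^(3). The bracketed term tends to e^(-3) and the second factor to 1, so the limit is e^(-15).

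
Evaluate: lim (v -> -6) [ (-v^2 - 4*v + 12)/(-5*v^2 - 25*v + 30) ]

At v = -6 both the top and bottom vanish — a removable singularity. Factoring out (v + 6) from each leaves (2 - v)/(5 - 5*v), which at v = -6 equals 8/35.

8/35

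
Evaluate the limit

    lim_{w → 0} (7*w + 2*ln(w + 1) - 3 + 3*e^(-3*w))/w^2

Substitution gives 0/0; apply L'Hôpital's rule 2 times.
After differentiating numerator and denominator 2 times the quotient is (27*e^(-3*w) - 2/(w + 1)^2)/(2); at w = 0 this is 25/2.

25/2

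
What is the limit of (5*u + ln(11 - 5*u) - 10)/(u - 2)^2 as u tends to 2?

-25/2

Direct substitution gives 0/0.
Apply L'Hôpital: lim (5 - 5/(11 - 5*u))/(2*u - 4), still 0/0.
After 2 applications of L'Hôpital's rule the quotient is (-25/(11 - 5*u)^2)/(2); substituting u = 2 gives -25/2.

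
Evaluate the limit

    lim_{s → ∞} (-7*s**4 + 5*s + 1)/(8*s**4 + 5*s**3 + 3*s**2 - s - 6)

Numerator and denominator both have degree 4.
Dividing every term by s^4, all lower-order terms vanish and the limit is the ratio of leading coefficients, -7/(8) = -7/8.

-7/8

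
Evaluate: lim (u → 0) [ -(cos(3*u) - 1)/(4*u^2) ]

Direct substitution gives 0/0.
Apply L'Hôpital: lim (-3*sin(3*u))/(-8*u), still 0/0.
After 2 applications of L'Hôpital's rule the quotient is (-9*cos(3*u))/(-8); substituting u = 0 gives 9/8.

9/8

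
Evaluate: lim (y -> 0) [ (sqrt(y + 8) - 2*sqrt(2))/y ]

√(2)/8

Substitution gives 0/0. Multiply numerator and denominator by the conjugate √(8 + y) + √8.
The numerator becomes (8 + y) − 8 = y, so the expression simplifies to 1/(√(8 + y) + √8).
Letting y → 0 gives 1/(2√8) = √(2)/8.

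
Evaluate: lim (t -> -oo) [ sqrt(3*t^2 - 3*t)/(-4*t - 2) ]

For large |t|, √(3*t^2 - 3*t) ≈ √3·|t| and the denominator ≈ -4t.
Since t → −∞, |t| = −t, giving −√3/(-4) = √(3)/4.

√(3)/4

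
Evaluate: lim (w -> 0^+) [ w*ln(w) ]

This is a 0·(−∞) form. Rewrite as 1·ln(w) / w^(−1) and apply L'Hôpital:
the derivative quotient is 1·(1/w) / (−1·w^(−2)) = (-1/1)·w^1 → 0.

0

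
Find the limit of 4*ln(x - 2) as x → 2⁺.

As x → 2⁺, x - 2 → 0⁺ and ln(x - 2) → −∞.
Multiplying by 4 gives -∞.

-∞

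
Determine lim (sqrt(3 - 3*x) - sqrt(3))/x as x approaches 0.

-√(3)/2

Substitution gives 0/0. Multiply numerator and denominator by the conjugate √(3 - 3x) + √3.
The numerator becomes (3 - 3x) − 3 = -3x, so the expression simplifies to -3/(√(3 - 3x) + √3).
Letting x → 0 gives -3/(2√3) = -√(3)/2.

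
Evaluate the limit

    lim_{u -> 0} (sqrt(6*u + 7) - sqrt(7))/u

A 0/0 form; rationalise with √(7 + 6u) + √7. This collapses the numerator to 6u, leaving 6/(√(7 + 6u) + √7) → 6/(2√7) = 3*√(7)/7.

3*√(7)/7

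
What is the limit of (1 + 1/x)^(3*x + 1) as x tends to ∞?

e^(3)

The base → 1 and the exponent → ∞: a 1^∞ form.
Take logarithms: (3x + 1)·ln(1 + 1/x). Since ln(1+u) ~ u for small u, this behaves like (3x)·(1/x) → 3.
So the limit is e^(3).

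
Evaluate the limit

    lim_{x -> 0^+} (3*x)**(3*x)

Base → 0⁺ and exponent → 0⁺: a 0^0 form.
Take logs: 3x·ln(3x). This is 0·(−∞); rewriting as ln(3x)/(1/(3x)) and applying L'Hôpital gives 0.
Hence the limit is e^0 = 1.

1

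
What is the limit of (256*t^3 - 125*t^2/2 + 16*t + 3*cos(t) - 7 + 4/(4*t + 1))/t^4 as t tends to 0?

8193/8

Substitution gives 0/0; apply L'Hôpital's rule 4 times.
After differentiating numerator and denominator 4 times the quotient is (3*cos(t) + 24576/(4*t + 1)^5)/(24); at t = 0 this is 8193/8.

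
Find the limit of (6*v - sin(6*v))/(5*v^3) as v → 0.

Direct substitution gives 0/0.
Apply L'Hôpital: lim (6 - 6*cos(6*v))/(15*v^2), still 0/0.
Apply L'Hôpital: lim (36*sin(6*v))/(30*v), still 0/0.
After 3 applications of L'Hôpital's rule the quotient is (216*cos(6*v))/(30); substituting v = 0 gives 36/5.

36/5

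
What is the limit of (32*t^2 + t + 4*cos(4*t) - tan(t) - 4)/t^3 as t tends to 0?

Substitution gives 0/0; apply L'Hôpital's rule 3 times.
After differentiating numerator and denominator 3 times the quotient is (256*sin(4*t) - 6*tan(t)^4 - 8*tan(t)^2 - 2)/(6); at t = 0 this is -1/3.

-1/3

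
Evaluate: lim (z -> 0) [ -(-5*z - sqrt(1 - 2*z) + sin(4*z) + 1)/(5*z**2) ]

Substitution gives 0/0; apply L'Hôpital's rule 2 times.
After differentiating numerator and denominator 2 times the quotient is (-16*sin(4*z) + (1 - 2*z)^(-3/2))/(-10); at z = 0 this is -1/10.

-1/10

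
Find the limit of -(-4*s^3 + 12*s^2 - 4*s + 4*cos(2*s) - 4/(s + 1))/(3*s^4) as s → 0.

4/9

Substitution gives 0/0 (the numerator vanishes to order 4).
Expand each term to order s^4: the coefficient of s^4 in 4·cos(2s) is 8/3 and in -4·1/(1 + s) is -4.
Lower-order terms cancel with the polynomial part, so the numerator is (-4/3)·s^4 + o(s^4), and the limit is (-4/3)/(-3) = 4/9.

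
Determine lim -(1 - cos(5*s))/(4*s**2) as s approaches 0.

Substitution gives 0/0.
Use (1 − cos u)/u² → 1/2 with u = 5s: the limit is 5²/(2·(-4)) = -25/8.

-25/8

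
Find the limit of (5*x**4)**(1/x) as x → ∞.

1

Base → ∞ and exponent → 0: an ∞^0 form.
Take logs: (1/x)·ln(5·x^4) = (ln 5 + 4·ln x)/x → 0.
So the limit is e^0 = 1.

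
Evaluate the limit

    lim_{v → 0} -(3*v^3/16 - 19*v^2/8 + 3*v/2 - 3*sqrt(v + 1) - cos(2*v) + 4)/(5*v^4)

211/1920

Substitution gives 0/0; apply L'Hôpital's rule 4 times.
After differentiating numerator and denominator 4 times the quotient is (-16*cos(2*v) + 45/(16*(v + 1)^(7/2)))/(-120); at v = 0 this is 211/1920.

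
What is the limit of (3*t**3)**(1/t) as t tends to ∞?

Base → ∞ and exponent → 0: an ∞^0 form.
Take logs: (1/t)·ln(3·t^3) = (ln 3 + 3·ln t)/t → 0.
So the limit is e^0 = 1.

1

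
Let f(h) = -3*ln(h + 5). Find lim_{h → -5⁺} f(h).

As h → -5⁺, h + 5 → 0⁺ and ln(h + 5) → −∞.
Multiplying by -3 gives ∞.

∞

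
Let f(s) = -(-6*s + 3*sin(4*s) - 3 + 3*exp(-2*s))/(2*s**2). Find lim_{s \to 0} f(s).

-3

Substitution gives 0/0 (the numerator vanishes to order 2).
Expand each term to order s^2: the coefficient of s^2 in 3·e^(-2s) is 6 and in 3·sin(4s) is 0.
Lower-order terms cancel with the polynomial part, so the numerator is (6)·s^2 + o(s^2), and the limit is (6)/(-2) = -3.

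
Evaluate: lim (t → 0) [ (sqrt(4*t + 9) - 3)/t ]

Substitution gives 0/0. Multiply numerator and denominator by the conjugate √(9 + 4t) + √9.
The numerator becomes (9 + 4t) − 9 = 4t, so the expression simplifies to 4/(√(9 + 4t) + √9).
Letting t → 0 gives 4/(2√9) = 2/3.

2/3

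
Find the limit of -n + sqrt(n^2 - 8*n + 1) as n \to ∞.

This has the form ∞ − ∞. Multiply and divide by the conjugate √(n^2 - 8*n + 1) + n.
That gives (-8n + 1) / (√(n^2 - 8*n + 1) + n).
Divide numerator and denominator by n: the limit is -8/(2·1) = -4.

-4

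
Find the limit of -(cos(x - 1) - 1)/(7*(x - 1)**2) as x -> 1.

1/14

Direct substitution gives 0/0.
Apply L'Hôpital: lim (-sin(x - 1))/(14 - 14*x), still 0/0.
After 2 applications of L'Hôpital's rule the quotient is (-cos(x - 1))/(-14); substituting x = 1 gives 1/14.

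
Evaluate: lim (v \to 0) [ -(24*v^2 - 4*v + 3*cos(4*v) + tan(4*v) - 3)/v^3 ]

-64/3

Substitution gives 0/0 (the numerator vanishes to order 3).
Expand each term to order v^3: the coefficient of v^3 in tan(4v) is 64/3 and in 3·cos(4v) is 0.
Lower-order terms cancel with the polynomial part, so the numerator is (64/3)·v^3 + o(v^3), and the limit is (64/3)/(-1) = -64/3.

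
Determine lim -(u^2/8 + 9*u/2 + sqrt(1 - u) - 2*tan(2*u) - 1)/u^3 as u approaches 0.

Substitution gives 0/0 (the numerator vanishes to order 3).
Expand each term to order u^3: the coefficient of u^3 in -2·tan(2u) is -16/3 and in √(1 - u) is -1/16.
Lower-order terms cancel with the polynomial part, so the numerator is (-259/48)·u^3 + o(u^3), and the limit is (-259/48)/(-1) = 259/48.

259/48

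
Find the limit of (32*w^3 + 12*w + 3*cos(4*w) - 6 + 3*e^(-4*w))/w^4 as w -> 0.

Substitution gives 0/0 (the numerator vanishes to order 4).
Expand each term to order w^4: the coefficient of w^4 in 3·e^(-4w) is 32 and in 3·cos(4w) is 32.
Lower-order terms cancel with the polynomial part, so the numerator is (64)·w^4 + o(w^4), and the limit is (64)/(1) = 64.

64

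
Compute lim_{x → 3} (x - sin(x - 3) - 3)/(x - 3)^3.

1/6

Direct substitution gives 0/0.
Apply L'Hôpital: lim (1 - cos(x - 3))/(3*(x - 3)^2), still 0/0.
Apply L'Hôpital: lim (sin(x - 3))/(6*x - 18), still 0/0.
After 3 applications of L'Hôpital's rule the quotient is (cos(x - 3))/(6); substituting x = 3 gives 1/6.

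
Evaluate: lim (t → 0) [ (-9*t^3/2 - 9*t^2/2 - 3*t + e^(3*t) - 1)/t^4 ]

27/8

Direct substitution gives 0/0.
Apply L'Hôpital: lim (-27*t^2/2 - 9*t + 3*e^(3*t) - 3)/(4*t^3), still 0/0.
Apply L'Hôpital: lim (-27*t + 9*e^(3*t) - 9)/(12*t^2), still 0/0.
Apply L'Hôpital: lim (27*e^(3*t) - 27)/(24*t), still 0/0.
After 4 applications of L'Hôpital's rule the quotient is (81*e^(3*t))/(24); substituting t = 0 gives 27/8.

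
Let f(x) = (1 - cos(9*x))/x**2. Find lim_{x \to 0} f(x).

81/2

Substitution gives 0/0.
Use (1 − cos u)/u² → 1/2 with u = 9x: the limit is 9²/(2·1) = 81/2.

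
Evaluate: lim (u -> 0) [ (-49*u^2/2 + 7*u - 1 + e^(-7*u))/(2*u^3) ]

-343/12

Direct substitution gives 0/0.
Apply L'Hôpital: lim (-49*u + 7 - 7*e^(-7*u))/(6*u^2), still 0/0.
Apply L'Hôpital: lim (-49 + 49*e^(-7*u))/(12*u), still 0/0.
After 3 applications of L'Hôpital's rule the quotient is (-343*e^(-7*u))/(12); substituting u = 0 gives -343/12.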